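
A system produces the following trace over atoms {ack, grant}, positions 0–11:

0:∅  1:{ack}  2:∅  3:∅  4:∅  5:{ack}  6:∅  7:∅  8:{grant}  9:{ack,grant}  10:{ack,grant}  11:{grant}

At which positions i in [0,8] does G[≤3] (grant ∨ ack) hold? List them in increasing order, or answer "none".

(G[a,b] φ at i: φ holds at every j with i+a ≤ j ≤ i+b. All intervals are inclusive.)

8

Evaluate at each i in [0,8]:
  i=0: ✗ (fails at j=0)
  i=1: ✗ (fails at j=2)
  i=2: ✗ (fails at j=2)
  i=3: ✗ (fails at j=3)
  i=4: ✗ (fails at j=4)
  i=5: ✗ (fails at j=6)
  i=6: ✗ (fails at j=6)
  i=7: ✗ (fails at j=7)
  i=8: ✓ (all of [8,11])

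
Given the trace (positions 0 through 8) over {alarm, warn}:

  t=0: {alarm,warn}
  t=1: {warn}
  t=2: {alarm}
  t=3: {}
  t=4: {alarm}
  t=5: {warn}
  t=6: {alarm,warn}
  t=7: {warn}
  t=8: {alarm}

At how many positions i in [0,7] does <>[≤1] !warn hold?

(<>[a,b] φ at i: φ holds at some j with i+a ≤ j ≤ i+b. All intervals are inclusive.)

Evaluate at each i in [0,7]:
  i=0: ✗ (none in [0,1])
  i=1: ✓ (witness j=2)
  i=2: ✓ (witness j=2)
  i=3: ✓ (witness j=3)
  i=4: ✓ (witness j=4)
  i=5: ✗ (none in [5,6])
  i=6: ✗ (none in [6,7])
  i=7: ✓ (witness j=8)
Positions where it holds: {1, 2, 3, 4, 7} → 5.

5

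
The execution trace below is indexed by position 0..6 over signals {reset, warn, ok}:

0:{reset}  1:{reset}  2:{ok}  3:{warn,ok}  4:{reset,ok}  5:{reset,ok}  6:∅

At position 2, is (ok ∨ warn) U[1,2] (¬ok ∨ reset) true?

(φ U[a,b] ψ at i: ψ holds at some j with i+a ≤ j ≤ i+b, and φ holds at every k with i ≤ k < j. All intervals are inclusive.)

Need some j in [3,4] with (¬ok ∨ reset), and (ok ∨ warn) at every k in [2,j-1].
  j=3: (¬ok ∨ reset) false.
  j=4: (¬ok ∨ reset) holds; (ok ∨ warn) holds at every k in [2,3] → satisfied.

True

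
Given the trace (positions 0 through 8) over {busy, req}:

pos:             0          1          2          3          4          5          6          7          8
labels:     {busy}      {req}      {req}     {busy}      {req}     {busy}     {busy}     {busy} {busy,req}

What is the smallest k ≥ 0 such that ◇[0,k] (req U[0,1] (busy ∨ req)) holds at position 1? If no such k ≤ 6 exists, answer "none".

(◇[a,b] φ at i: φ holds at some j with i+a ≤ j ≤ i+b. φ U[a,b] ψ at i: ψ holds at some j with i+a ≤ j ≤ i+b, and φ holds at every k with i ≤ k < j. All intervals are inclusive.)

Scan j = 1,2,… for (req U[0,1] (busy ∨ req)):
  j=1: holds
First hit at j=1, so smallest k = 1-1 = 0.

0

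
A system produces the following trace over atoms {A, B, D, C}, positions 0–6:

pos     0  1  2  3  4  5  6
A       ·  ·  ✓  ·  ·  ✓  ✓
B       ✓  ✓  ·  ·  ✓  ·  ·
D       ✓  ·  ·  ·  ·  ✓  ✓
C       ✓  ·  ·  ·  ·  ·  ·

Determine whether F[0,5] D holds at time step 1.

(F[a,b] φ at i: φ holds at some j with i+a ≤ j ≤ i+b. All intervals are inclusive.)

True

Check D at each j in [1,6]:
  j=1: false
  j=2: false
  j=3: false
  j=4: false
  j=5: true
  j=6: true
Found at j=5 → formula holds.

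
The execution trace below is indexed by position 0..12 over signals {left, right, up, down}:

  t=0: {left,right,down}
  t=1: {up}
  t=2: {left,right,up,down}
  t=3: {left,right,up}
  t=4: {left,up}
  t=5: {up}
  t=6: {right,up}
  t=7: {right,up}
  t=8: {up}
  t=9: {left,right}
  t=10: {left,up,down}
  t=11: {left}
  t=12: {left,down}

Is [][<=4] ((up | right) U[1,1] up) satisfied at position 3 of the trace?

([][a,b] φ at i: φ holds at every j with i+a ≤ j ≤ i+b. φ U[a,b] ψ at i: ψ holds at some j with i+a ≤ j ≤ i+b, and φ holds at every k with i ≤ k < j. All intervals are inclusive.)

Holds

Check ((up | right) U[1,1] up) at every j in [3,7]:
  j=3: holds
  j=4: holds
  j=5: holds
  j=6: holds
  j=7: holds
All positions satisfy it → formula holds.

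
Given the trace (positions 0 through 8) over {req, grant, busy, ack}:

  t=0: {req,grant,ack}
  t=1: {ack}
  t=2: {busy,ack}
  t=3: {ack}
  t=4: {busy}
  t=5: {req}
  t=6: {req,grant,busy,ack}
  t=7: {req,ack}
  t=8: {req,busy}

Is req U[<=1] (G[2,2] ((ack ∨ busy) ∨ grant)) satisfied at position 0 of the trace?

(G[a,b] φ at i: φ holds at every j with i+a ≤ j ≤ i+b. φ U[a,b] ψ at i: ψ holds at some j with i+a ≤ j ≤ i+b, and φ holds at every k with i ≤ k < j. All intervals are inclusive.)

Need some j in [0,1] with G[2,2] ((ack ∨ busy) ∨ grant), and req at every k in [0,j-1].
  j=0: G[2,2] ((ack ∨ busy) ∨ grant) holds; no prefix to check → satisfied.

Yes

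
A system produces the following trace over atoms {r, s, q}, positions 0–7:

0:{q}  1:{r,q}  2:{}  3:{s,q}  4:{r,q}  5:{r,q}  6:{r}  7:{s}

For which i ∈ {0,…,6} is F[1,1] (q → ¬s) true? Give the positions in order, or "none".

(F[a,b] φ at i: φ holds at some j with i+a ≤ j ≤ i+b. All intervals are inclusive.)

Evaluate at each i in [0,6]:
  i=0: ✓ (witness j=1)
  i=1: ✓ (witness j=2)
  i=2: ✗ (none in [3,3])
  i=3: ✓ (witness j=4)
  i=4: ✓ (witness j=5)
  i=5: ✓ (witness j=6)
  i=6: ✓ (witness j=7)

0, 1, 3, 4, 5, 6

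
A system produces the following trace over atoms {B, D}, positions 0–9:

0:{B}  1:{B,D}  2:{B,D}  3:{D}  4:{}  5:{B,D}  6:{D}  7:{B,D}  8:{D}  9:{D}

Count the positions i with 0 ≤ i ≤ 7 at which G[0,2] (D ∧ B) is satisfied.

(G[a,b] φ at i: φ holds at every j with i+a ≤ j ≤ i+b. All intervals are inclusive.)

Evaluate at each i in [0,7]:
  i=0: ✗ (fails at j=0)
  i=1: ✗ (fails at j=3)
  i=2: ✗ (fails at j=3)
  i=3: ✗ (fails at j=3)
  i=4: ✗ (fails at j=4)
  i=5: ✗ (fails at j=6)
  i=6: ✗ (fails at j=6)
  i=7: ✗ (fails at j=8)
Positions where it holds: {} → 0.

0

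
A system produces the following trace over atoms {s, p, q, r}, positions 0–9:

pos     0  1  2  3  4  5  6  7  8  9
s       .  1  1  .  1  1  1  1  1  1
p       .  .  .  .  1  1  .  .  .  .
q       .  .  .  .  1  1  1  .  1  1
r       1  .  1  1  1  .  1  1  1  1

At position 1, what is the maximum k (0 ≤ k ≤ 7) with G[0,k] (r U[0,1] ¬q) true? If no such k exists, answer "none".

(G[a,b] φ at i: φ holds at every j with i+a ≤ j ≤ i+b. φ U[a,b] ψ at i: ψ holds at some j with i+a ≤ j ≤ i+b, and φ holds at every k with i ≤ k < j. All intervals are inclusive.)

2

(r U[0,1] ¬q) must hold from j=1 onward; find where it first fails.
  j=1: holds
  j=2: holds
  j=3: holds
  j=4: fails
Holds on [1,3], so largest k = 2.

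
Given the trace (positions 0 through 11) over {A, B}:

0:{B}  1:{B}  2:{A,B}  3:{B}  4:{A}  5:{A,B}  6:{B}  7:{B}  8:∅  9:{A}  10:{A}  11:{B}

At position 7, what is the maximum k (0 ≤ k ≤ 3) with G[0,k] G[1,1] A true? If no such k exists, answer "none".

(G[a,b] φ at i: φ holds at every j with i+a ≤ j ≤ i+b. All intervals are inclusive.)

none

G[1,1] A must hold from j=7 onward; find where it first fails.
  j=7: fails → no k works.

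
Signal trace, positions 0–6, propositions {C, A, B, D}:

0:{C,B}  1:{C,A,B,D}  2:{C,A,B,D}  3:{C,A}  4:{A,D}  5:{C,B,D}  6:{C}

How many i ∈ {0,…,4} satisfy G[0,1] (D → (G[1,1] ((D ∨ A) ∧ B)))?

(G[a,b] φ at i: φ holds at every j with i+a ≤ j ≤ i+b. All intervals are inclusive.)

2

Evaluate at each i in [0,4]:
  i=0: ✓ (all of [0,1])
  i=1: ✗ (fails at j=2)
  i=2: ✗ (fails at j=2)
  i=3: ✓ (all of [3,4])
  i=4: ✗ (fails at j=5)
Positions where it holds: {0, 3} → 2.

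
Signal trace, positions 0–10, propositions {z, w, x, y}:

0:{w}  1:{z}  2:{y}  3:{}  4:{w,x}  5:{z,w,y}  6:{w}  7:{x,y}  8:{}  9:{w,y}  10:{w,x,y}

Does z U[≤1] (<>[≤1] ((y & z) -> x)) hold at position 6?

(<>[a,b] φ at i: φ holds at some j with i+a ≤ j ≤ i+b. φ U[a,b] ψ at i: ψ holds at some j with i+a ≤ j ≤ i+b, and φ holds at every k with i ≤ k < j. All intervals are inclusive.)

Holds

Need some j in [6,7] with <>[≤1] ((y & z) -> x), and z at every k in [6,j-1].
  j=6: <>[≤1] ((y & z) -> x) holds; no prefix to check → satisfied.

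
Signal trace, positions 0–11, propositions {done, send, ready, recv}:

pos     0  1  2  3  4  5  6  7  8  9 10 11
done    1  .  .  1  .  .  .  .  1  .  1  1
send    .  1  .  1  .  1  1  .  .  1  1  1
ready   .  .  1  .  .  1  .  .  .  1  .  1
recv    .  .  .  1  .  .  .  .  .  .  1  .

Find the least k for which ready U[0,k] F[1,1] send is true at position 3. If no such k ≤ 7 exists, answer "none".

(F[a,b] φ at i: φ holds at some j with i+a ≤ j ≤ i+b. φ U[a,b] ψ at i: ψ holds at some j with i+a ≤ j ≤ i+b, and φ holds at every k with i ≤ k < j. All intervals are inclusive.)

Need earliest j ≥ 3 with F[1,1] send, and ready at every k in [3,j-1].
  j=3: rhs fails.
  j=4: rhs holds but lhs fails at k=3.
  j=5: rhs holds but lhs fails at k=3.
  j=6: rhs fails.
  j=7: rhs fails.
  j=8: rhs holds but lhs fails at k=3.
  j=9: rhs holds but lhs fails at k=3.
  j=10: rhs holds but lhs fails at k=3.
No witness within the range → none.

none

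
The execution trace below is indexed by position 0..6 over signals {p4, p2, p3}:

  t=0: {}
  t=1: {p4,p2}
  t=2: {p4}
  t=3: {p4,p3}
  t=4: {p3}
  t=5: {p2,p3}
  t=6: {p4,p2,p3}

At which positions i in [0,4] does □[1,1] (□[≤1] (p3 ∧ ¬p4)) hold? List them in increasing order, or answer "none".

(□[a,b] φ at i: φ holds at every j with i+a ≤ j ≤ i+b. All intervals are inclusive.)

3

Evaluate at each i in [0,4]:
  i=0: ✗ (fails at j=1)
  i=1: ✗ (fails at j=2)
  i=2: ✗ (fails at j=3)
  i=3: ✓ (all of [4,4])
  i=4: ✗ (fails at j=5)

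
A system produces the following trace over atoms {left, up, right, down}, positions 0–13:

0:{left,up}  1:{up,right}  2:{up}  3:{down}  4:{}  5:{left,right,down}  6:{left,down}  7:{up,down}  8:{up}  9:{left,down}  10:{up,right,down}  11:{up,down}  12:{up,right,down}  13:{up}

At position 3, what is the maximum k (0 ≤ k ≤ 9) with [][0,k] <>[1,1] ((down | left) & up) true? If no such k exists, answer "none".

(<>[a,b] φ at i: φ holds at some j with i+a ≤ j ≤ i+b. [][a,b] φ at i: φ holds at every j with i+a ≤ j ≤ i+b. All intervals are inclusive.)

<>[1,1] ((down | left) & up) must hold from j=3 onward; find where it first fails.
  j=3: fails → no k works.

none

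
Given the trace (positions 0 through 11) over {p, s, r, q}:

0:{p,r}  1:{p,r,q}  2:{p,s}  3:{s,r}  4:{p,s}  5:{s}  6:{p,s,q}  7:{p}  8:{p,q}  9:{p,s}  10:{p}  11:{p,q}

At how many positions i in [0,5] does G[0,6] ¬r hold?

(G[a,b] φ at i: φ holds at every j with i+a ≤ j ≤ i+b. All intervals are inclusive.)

2

Evaluate at each i in [0,5]:
  i=0: ✗ (fails at j=0)
  i=1: ✗ (fails at j=1)
  i=2: ✗ (fails at j=3)
  i=3: ✗ (fails at j=3)
  i=4: ✓ (all of [4,10])
  i=5: ✓ (all of [5,11])
Positions where it holds: {4, 5} → 2.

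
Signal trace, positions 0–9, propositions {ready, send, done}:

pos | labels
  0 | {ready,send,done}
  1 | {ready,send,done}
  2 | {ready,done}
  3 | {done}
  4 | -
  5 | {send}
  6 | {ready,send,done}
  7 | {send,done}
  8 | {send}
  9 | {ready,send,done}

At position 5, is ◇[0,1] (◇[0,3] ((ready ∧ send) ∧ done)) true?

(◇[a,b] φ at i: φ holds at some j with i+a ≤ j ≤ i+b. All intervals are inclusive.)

Check ◇[0,3] ((ready ∧ send) ∧ done) at each j in [5,6]:
  j=5: holds (witness at 6)
  j=6: holds (witness at 6)
Found at j=5 → formula holds.

Yes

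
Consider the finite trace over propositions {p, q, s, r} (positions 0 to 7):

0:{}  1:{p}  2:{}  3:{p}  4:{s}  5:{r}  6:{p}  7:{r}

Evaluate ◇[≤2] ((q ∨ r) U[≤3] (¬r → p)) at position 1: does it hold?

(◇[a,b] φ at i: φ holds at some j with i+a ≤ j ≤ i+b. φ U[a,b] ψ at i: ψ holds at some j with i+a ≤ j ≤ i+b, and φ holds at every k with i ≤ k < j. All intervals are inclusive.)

Yes

Check ((q ∨ r) U[≤3] (¬r → p)) at each j in [1,3]:
  j=1: holds
  j=2: fails
  j=3: holds
Found at j=1 → formula holds.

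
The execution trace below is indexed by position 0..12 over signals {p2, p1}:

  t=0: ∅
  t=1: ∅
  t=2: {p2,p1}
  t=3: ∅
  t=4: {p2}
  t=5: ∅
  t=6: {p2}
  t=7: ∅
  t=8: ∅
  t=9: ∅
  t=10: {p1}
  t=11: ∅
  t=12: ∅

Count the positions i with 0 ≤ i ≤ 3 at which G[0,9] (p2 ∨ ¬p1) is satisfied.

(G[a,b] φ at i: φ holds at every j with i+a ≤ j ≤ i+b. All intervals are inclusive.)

Evaluate at each i in [0,3]:
  i=0: ✓ (all of [0,9])
  i=1: ✗ (fails at j=10)
  i=2: ✗ (fails at j=10)
  i=3: ✗ (fails at j=10)
Positions where it holds: {0} → 1.

1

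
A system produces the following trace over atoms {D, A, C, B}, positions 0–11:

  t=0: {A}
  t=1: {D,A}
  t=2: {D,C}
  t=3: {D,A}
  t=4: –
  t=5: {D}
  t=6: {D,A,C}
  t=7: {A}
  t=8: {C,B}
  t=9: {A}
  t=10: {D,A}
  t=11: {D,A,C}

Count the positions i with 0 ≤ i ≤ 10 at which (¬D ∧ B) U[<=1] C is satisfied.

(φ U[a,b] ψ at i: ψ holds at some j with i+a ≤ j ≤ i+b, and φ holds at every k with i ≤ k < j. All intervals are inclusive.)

3

Evaluate at each i in [0,10]:
  i=0: ✗ (no rhs in [0,1])
  i=1: ✗ (lhs fails at k=1 before rhs at j=2)
  i=2: ✓ (rhs at j=2)
  i=3: ✗ (no rhs in [3,4])
  i=4: ✗ (no rhs in [4,5])
  i=5: ✗ (lhs fails at k=5 before rhs at j=6)
  i=6: ✓ (rhs at j=6)
  i=7: ✗ (lhs fails at k=7 before rhs at j=8)
  i=8: ✓ (rhs at j=8)
  i=9: ✗ (no rhs in [9,10])
  i=10: ✗ (lhs fails at k=10 before rhs at j=11)
Positions where it holds: {2, 6, 8} → 3.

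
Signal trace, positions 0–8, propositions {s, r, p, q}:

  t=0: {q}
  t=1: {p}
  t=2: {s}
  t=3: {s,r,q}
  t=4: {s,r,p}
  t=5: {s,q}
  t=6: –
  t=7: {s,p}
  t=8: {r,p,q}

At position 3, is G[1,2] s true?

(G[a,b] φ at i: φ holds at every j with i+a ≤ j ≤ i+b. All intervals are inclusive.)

Check s at every j in [4,5]:
  j=4: true
  j=5: true
All positions satisfy it → formula holds.

Yes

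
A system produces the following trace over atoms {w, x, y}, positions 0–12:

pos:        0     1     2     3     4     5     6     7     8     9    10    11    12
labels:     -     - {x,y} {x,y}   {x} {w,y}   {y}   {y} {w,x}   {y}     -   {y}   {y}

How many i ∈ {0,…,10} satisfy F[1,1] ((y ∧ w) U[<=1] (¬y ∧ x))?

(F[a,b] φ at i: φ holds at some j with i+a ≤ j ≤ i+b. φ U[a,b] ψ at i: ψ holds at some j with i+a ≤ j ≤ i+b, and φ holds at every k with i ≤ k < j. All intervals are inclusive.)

Evaluate at each i in [0,10]:
  i=0: ✗ (none in [1,1])
  i=1: ✗ (none in [2,2])
  i=2: ✗ (none in [3,3])
  i=3: ✓ (witness j=4)
  i=4: ✗ (none in [5,5])
  i=5: ✗ (none in [6,6])
  i=6: ✗ (none in [7,7])
  i=7: ✓ (witness j=8)
  i=8: ✗ (none in [9,9])
  i=9: ✗ (none in [10,10])
  i=10: ✗ (none in [11,11])
Positions where it holds: {3, 7} → 2.

2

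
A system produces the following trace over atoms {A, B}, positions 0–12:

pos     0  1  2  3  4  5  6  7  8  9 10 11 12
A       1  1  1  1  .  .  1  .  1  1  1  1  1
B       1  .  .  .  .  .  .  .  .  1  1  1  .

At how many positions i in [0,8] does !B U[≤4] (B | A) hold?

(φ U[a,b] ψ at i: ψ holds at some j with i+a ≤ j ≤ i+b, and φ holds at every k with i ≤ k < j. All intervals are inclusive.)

9

Evaluate at each i in [0,8]:
  i=0: ✓ (rhs at j=0)
  i=1: ✓ (rhs at j=1)
  i=2: ✓ (rhs at j=2)
  i=3: ✓ (rhs at j=3)
  i=4: ✓ (rhs at j=6; lhs holds on [4,5])
  i=5: ✓ (rhs at j=6; lhs holds on [5,5])
  i=6: ✓ (rhs at j=6)
  i=7: ✓ (rhs at j=8; lhs holds on [7,7])
  i=8: ✓ (rhs at j=8)
Positions where it holds: {0, 1, 2, 3, 4, 5, 6, 7, 8} → 9.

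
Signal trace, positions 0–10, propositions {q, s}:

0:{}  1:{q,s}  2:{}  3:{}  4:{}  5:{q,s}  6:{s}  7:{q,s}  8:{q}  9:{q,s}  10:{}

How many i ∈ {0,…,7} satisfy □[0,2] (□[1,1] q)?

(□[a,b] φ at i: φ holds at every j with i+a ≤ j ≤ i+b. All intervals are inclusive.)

1

Evaluate at each i in [0,7]:
  i=0: ✗ (fails at j=1)
  i=1: ✗ (fails at j=1)
  i=2: ✗ (fails at j=2)
  i=3: ✗ (fails at j=3)
  i=4: ✗ (fails at j=5)
  i=5: ✗ (fails at j=5)
  i=6: ✓ (all of [6,8])
  i=7: ✗ (fails at j=9)
Positions where it holds: {6} → 1.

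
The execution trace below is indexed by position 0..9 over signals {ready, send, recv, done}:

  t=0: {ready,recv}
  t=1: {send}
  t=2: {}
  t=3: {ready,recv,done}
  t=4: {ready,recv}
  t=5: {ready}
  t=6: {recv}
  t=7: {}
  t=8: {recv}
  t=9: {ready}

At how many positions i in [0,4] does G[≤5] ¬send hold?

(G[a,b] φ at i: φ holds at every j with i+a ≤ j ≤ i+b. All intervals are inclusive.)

3

Evaluate at each i in [0,4]:
  i=0: ✗ (fails at j=1)
  i=1: ✗ (fails at j=1)
  i=2: ✓ (all of [2,7])
  i=3: ✓ (all of [3,8])
  i=4: ✓ (all of [4,9])
Positions where it holds: {2, 3, 4} → 3.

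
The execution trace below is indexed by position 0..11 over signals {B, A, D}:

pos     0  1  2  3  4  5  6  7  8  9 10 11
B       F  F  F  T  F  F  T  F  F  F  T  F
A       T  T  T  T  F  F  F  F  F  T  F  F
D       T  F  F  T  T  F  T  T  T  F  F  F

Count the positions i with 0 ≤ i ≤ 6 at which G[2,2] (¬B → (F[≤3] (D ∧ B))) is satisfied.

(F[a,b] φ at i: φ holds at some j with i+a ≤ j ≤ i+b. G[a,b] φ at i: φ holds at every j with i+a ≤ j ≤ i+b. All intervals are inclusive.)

5

Evaluate at each i in [0,6]:
  i=0: ✓ (all of [2,2])
  i=1: ✓ (all of [3,3])
  i=2: ✓ (all of [4,4])
  i=3: ✓ (all of [5,5])
  i=4: ✓ (all of [6,6])
  i=5: ✗ (fails at j=7)
  i=6: ✗ (fails at j=8)
Positions where it holds: {0, 1, 2, 3, 4} → 5.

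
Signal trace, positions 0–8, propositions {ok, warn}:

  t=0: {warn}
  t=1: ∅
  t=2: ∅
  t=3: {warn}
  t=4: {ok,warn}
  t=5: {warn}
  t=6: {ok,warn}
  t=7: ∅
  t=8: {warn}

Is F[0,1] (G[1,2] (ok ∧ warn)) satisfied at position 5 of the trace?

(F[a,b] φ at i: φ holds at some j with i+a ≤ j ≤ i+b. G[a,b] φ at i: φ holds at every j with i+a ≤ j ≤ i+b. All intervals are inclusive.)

Check G[1,2] (ok ∧ warn) at each j in [5,6]:
  j=5: fails at 7
  j=6: fails at 7
No position in the window satisfies it → formula fails.

Does not hold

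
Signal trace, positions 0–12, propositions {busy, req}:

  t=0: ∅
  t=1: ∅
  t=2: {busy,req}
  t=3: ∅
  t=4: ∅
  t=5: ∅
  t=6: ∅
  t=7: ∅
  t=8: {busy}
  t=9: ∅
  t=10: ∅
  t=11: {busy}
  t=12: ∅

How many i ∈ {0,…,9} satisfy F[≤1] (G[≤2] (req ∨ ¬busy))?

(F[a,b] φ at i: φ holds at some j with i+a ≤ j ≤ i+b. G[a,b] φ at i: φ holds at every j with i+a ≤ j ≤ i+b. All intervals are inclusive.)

Evaluate at each i in [0,9]:
  i=0: ✓ (witness j=0)
  i=1: ✓ (witness j=1)
  i=2: ✓ (witness j=2)
  i=3: ✓ (witness j=3)
  i=4: ✓ (witness j=4)
  i=5: ✓ (witness j=5)
  i=6: ✗ (none in [6,7])
  i=7: ✗ (none in [7,8])
  i=8: ✗ (none in [8,9])
  i=9: ✗ (none in [9,10])
Positions where it holds: {0, 1, 2, 3, 4, 5} → 6.

6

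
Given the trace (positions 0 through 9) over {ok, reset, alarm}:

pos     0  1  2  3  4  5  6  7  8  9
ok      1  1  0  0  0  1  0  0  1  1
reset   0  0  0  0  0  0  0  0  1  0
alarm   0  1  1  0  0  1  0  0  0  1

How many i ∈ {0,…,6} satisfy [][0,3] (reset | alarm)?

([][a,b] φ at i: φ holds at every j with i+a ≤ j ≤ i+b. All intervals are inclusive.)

Evaluate at each i in [0,6]:
  i=0: ✗ (fails at j=0)
  i=1: ✗ (fails at j=3)
  i=2: ✗ (fails at j=3)
  i=3: ✗ (fails at j=3)
  i=4: ✗ (fails at j=4)
  i=5: ✗ (fails at j=6)
  i=6: ✗ (fails at j=6)
Positions where it holds: {} → 0.

0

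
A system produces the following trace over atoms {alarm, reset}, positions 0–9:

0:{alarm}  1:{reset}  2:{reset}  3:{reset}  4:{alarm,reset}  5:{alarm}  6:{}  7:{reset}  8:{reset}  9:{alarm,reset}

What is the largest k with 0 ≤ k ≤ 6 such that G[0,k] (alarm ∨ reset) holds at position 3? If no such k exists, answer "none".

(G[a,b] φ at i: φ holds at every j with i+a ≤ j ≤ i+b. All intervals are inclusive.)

(alarm ∨ reset) must hold from j=3 onward; find where it first fails.
  j=3: holds
  j=4: holds
  j=5: holds
  j=6: fails
Holds on [3,5], so largest k = 2.

2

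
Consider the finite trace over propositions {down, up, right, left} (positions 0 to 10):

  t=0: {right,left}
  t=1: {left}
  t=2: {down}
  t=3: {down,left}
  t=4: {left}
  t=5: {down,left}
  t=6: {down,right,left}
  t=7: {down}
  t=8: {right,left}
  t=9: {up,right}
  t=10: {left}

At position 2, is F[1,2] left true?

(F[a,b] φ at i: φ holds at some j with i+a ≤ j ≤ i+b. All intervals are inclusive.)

Check left at each j in [3,4]:
  j=3: true
  j=4: true
Found at j=3 → formula holds.

Yes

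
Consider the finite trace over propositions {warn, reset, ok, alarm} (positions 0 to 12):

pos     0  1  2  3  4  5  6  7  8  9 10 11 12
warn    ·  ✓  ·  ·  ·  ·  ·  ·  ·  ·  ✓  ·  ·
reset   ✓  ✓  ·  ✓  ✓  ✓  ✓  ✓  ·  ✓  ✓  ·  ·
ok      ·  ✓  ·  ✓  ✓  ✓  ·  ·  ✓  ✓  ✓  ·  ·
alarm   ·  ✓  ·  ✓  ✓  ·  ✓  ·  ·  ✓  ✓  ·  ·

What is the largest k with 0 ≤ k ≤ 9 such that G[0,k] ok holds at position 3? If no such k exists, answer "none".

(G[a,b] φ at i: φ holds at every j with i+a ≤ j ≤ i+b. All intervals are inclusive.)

ok must hold from j=3 onward; find where it first fails.
  j=3: holds
  j=4: holds
  j=5: holds
  j=6: fails
Holds on [3,5], so largest k = 2.

2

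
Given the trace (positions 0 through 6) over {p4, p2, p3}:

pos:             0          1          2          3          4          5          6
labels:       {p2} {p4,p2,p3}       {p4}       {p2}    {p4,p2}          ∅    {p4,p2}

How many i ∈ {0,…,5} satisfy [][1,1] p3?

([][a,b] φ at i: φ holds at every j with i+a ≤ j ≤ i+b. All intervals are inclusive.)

Evaluate at each i in [0,5]:
  i=0: ✓ (all of [1,1])
  i=1: ✗ (fails at j=2)
  i=2: ✗ (fails at j=3)
  i=3: ✗ (fails at j=4)
  i=4: ✗ (fails at j=5)
  i=5: ✗ (fails at j=6)
Positions where it holds: {0} → 1.

1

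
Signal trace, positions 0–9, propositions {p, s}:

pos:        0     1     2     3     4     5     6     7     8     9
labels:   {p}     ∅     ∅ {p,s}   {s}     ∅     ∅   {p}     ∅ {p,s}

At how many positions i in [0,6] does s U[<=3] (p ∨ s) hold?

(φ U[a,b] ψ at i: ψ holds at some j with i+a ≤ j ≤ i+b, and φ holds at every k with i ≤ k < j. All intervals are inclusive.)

Evaluate at each i in [0,6]:
  i=0: ✓ (rhs at j=0)
  i=1: ✗ (lhs fails at k=1 before rhs at j=3)
  i=2: ✗ (lhs fails at k=2 before rhs at j=3)
  i=3: ✓ (rhs at j=3)
  i=4: ✓ (rhs at j=4)
  i=5: ✗ (lhs fails at k=5 before rhs at j=7)
  i=6: ✗ (lhs fails at k=6 before rhs at j=7)
Positions where it holds: {0, 3, 4} → 3.

3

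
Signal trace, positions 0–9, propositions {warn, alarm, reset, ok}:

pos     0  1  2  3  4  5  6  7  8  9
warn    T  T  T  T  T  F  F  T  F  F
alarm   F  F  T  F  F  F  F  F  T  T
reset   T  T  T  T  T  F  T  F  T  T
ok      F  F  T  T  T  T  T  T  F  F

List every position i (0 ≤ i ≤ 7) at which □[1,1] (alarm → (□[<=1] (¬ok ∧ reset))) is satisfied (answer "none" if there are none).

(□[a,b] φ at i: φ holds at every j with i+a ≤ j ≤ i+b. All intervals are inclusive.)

Evaluate at each i in [0,7]:
  i=0: ✓ (all of [1,1])
  i=1: ✗ (fails at j=2)
  i=2: ✓ (all of [3,3])
  i=3: ✓ (all of [4,4])
  i=4: ✓ (all of [5,5])
  i=5: ✓ (all of [6,6])
  i=6: ✓ (all of [7,7])
  i=7: ✓ (all of [8,8])

0, 2, 3, 4, 5, 6, 7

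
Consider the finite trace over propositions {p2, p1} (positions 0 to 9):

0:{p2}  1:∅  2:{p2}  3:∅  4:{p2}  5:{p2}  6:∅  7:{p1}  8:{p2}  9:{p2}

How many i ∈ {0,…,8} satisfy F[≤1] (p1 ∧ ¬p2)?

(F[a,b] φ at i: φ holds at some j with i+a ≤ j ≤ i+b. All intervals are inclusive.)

2

Evaluate at each i in [0,8]:
  i=0: ✗ (none in [0,1])
  i=1: ✗ (none in [1,2])
  i=2: ✗ (none in [2,3])
  i=3: ✗ (none in [3,4])
  i=4: ✗ (none in [4,5])
  i=5: ✗ (none in [5,6])
  i=6: ✓ (witness j=7)
  i=7: ✓ (witness j=7)
  i=8: ✗ (none in [8,9])
Positions where it holds: {6, 7} → 2.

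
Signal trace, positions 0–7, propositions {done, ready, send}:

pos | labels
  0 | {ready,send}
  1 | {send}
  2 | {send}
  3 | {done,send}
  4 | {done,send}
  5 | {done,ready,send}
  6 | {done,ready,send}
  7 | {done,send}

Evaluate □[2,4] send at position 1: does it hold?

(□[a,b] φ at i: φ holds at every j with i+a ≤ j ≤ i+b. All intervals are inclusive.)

Holds

Check send at every j in [3,5]:
  j=3: true
  j=4: true
  j=5: true
All positions satisfy it → formula holds.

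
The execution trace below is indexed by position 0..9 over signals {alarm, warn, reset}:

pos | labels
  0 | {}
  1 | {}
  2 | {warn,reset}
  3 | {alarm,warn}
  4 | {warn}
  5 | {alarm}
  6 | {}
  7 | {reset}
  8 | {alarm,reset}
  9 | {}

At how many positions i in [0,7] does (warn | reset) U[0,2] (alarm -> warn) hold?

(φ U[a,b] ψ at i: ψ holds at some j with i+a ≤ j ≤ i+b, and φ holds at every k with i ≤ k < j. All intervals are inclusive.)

Evaluate at each i in [0,7]:
  i=0: ✓ (rhs at j=0)
  i=1: ✓ (rhs at j=1)
  i=2: ✓ (rhs at j=2)
  i=3: ✓ (rhs at j=3)
  i=4: ✓ (rhs at j=4)
  i=5: ✗ (lhs fails at k=5 before rhs at j=6)
  i=6: ✓ (rhs at j=6)
  i=7: ✓ (rhs at j=7)
Positions where it holds: {0, 1, 2, 3, 4, 6, 7} → 7.

7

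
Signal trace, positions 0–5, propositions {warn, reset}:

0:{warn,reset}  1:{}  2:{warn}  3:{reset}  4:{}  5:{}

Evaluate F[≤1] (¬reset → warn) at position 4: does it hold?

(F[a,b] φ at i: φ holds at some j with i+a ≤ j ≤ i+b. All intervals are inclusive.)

No

Check (¬reset → warn) at each j in [4,5]:
  j=4: false
  j=5: false
No position in the window satisfies it → formula fails.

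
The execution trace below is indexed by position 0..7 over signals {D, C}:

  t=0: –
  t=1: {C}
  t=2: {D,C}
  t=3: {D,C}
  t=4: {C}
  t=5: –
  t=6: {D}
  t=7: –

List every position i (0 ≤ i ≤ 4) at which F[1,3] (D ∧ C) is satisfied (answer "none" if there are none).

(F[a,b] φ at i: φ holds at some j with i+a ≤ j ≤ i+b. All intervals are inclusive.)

Evaluate at each i in [0,4]:
  i=0: ✓ (witness j=2)
  i=1: ✓ (witness j=2)
  i=2: ✓ (witness j=3)
  i=3: ✗ (none in [4,6])
  i=4: ✗ (none in [5,7])

0, 1, 2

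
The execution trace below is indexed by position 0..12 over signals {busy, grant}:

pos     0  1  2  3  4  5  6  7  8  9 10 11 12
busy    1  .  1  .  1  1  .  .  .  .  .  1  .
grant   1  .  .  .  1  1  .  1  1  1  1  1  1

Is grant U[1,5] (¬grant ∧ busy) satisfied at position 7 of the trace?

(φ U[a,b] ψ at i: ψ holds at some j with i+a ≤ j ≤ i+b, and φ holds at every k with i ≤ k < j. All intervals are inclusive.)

No

Need some j in [8,12] with (¬grant ∧ busy), and grant at every k in [7,j-1].
  j=8: (¬grant ∧ busy) false.
  j=9: (¬grant ∧ busy) false.
  j=10: (¬grant ∧ busy) false.
  j=11: (¬grant ∧ busy) false.
  j=12: (¬grant ∧ busy) false.
No j in the window works → until fails.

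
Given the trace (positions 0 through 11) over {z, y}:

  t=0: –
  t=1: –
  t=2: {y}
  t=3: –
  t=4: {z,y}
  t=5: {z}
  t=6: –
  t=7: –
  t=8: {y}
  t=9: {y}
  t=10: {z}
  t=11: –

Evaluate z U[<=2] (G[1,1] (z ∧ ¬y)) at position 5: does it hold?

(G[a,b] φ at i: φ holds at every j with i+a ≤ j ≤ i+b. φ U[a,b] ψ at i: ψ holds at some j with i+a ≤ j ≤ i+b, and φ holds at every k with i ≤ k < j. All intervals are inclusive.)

No

Need some j in [5,7] with G[1,1] (z ∧ ¬y), and z at every k in [5,j-1].
  j=5: G[1,1] (z ∧ ¬y) — fails at 6.
  j=6: G[1,1] (z ∧ ¬y) — fails at 7.
  j=7: G[1,1] (z ∧ ¬y) — fails at 8.
No j in the window works → until fails.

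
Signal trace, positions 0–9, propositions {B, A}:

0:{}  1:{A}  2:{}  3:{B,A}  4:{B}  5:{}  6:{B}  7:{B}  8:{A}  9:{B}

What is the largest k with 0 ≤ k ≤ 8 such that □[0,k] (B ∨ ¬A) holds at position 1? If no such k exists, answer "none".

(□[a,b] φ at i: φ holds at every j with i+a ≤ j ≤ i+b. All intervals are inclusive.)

(B ∨ ¬A) must hold from j=1 onward; find where it first fails.
  j=1: fails → no k works.

none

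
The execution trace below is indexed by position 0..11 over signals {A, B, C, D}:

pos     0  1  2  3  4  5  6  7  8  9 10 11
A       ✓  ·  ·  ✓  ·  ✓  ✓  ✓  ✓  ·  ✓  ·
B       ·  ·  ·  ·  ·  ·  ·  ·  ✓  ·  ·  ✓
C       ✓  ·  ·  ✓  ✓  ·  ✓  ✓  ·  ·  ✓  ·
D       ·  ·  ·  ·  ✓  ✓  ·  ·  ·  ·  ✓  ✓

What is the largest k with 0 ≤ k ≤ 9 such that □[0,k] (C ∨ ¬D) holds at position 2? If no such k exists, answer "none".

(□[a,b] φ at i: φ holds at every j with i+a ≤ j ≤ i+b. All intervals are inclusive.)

(C ∨ ¬D) must hold from j=2 onward; find where it first fails.
  j=2: holds
  j=3: holds
  j=4: holds
  j=5: fails
Holds on [2,4], so largest k = 2.

2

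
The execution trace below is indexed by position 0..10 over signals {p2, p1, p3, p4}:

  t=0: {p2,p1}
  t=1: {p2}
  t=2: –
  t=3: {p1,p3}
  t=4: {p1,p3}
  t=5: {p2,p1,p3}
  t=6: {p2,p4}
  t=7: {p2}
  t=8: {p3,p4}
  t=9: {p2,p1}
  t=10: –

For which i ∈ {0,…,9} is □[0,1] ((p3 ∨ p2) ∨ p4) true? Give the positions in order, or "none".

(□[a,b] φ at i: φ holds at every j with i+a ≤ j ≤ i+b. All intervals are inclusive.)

Evaluate at each i in [0,9]:
  i=0: ✓ (all of [0,1])
  i=1: ✗ (fails at j=2)
  i=2: ✗ (fails at j=2)
  i=3: ✓ (all of [3,4])
  i=4: ✓ (all of [4,5])
  i=5: ✓ (all of [5,6])
  i=6: ✓ (all of [6,7])
  i=7: ✓ (all of [7,8])
  i=8: ✓ (all of [8,9])
  i=9: ✗ (fails at j=10)

0, 3, 4, 5, 6, 7, 8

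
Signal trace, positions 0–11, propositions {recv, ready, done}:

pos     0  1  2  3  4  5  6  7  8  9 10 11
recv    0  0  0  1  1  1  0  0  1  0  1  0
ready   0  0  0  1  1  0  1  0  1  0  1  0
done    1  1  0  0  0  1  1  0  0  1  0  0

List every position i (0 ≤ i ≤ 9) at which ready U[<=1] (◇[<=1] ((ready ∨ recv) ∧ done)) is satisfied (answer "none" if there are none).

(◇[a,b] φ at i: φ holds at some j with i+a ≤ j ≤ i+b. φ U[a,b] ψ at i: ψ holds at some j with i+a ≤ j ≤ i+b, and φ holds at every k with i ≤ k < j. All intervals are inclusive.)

3, 4, 5, 6

Evaluate at each i in [0,9]:
  i=0: ✗ (no rhs in [0,1])
  i=1: ✗ (no rhs in [1,2])
  i=2: ✗ (no rhs in [2,3])
  i=3: ✓ (rhs at j=4; lhs holds on [3,3])
  i=4: ✓ (rhs at j=4)
  i=5: ✓ (rhs at j=5)
  i=6: ✓ (rhs at j=6)
  i=7: ✗ (no rhs in [7,8])
  i=8: ✗ (no rhs in [8,9])
  i=9: ✗ (no rhs in [9,10])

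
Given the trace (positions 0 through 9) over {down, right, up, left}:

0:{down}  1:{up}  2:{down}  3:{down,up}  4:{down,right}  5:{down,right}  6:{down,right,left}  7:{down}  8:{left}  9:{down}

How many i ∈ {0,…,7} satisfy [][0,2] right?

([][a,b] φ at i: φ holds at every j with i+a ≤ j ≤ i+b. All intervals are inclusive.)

1

Evaluate at each i in [0,7]:
  i=0: ✗ (fails at j=0)
  i=1: ✗ (fails at j=1)
  i=2: ✗ (fails at j=2)
  i=3: ✗ (fails at j=3)
  i=4: ✓ (all of [4,6])
  i=5: ✗ (fails at j=7)
  i=6: ✗ (fails at j=7)
  i=7: ✗ (fails at j=7)
Positions where it holds: {4} → 1.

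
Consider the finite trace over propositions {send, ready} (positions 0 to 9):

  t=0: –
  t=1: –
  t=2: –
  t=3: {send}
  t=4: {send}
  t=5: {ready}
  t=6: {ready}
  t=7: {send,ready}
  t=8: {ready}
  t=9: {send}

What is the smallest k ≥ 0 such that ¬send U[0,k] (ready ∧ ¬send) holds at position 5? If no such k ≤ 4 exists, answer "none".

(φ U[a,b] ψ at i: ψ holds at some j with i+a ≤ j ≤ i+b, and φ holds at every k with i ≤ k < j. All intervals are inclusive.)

Need earliest j ≥ 5 with (ready ∧ ¬send), and ¬send at every k in [5,j-1].
  j=5: rhs holds (empty prefix). k = 0.

0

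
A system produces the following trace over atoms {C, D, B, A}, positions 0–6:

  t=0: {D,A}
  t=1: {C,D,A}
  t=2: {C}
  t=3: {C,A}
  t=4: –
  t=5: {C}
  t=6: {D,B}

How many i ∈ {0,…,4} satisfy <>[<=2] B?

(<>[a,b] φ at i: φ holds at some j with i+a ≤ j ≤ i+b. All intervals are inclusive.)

1

Evaluate at each i in [0,4]:
  i=0: ✗ (none in [0,2])
  i=1: ✗ (none in [1,3])
  i=2: ✗ (none in [2,4])
  i=3: ✗ (none in [3,5])
  i=4: ✓ (witness j=6)
Positions where it holds: {4} → 1.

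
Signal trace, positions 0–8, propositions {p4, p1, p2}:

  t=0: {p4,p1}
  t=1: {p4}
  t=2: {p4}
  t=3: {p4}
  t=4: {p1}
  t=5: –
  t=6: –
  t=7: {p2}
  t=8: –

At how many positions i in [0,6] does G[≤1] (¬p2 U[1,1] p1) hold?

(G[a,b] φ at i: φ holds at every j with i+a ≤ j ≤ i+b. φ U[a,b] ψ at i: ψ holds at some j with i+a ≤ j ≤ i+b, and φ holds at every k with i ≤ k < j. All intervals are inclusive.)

0

Evaluate at each i in [0,6]:
  i=0: ✗ (fails at j=0)
  i=1: ✗ (fails at j=1)
  i=2: ✗ (fails at j=2)
  i=3: ✗ (fails at j=4)
  i=4: ✗ (fails at j=4)
  i=5: ✗ (fails at j=5)
  i=6: ✗ (fails at j=6)
Positions where it holds: {} → 0.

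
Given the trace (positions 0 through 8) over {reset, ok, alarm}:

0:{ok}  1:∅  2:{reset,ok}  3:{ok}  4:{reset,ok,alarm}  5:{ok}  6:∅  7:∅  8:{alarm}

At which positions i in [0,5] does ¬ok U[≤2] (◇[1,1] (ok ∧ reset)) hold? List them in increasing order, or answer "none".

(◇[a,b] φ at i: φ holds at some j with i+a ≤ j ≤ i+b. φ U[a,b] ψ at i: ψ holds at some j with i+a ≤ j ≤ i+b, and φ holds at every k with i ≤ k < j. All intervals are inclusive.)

Evaluate at each i in [0,5]:
  i=0: ✗ (lhs fails at k=0 before rhs at j=1)
  i=1: ✓ (rhs at j=1)
  i=2: ✗ (lhs fails at k=2 before rhs at j=3)
  i=3: ✓ (rhs at j=3)
  i=4: ✗ (no rhs in [4,6])
  i=5: ✗ (no rhs in [5,7])

1, 3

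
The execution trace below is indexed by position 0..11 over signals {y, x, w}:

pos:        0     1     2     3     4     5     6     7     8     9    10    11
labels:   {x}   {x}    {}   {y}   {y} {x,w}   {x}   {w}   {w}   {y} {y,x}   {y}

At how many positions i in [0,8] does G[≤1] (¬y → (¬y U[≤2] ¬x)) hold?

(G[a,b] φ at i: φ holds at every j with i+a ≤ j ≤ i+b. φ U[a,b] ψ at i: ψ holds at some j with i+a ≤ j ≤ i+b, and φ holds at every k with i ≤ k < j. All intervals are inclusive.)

9

Evaluate at each i in [0,8]:
  i=0: ✓ (all of [0,1])
  i=1: ✓ (all of [1,2])
  i=2: ✓ (all of [2,3])
  i=3: ✓ (all of [3,4])
  i=4: ✓ (all of [4,5])
  i=5: ✓ (all of [5,6])
  i=6: ✓ (all of [6,7])
  i=7: ✓ (all of [7,8])
  i=8: ✓ (all of [8,9])
Positions where it holds: {0, 1, 2, 3, 4, 5, 6, 7, 8} → 9.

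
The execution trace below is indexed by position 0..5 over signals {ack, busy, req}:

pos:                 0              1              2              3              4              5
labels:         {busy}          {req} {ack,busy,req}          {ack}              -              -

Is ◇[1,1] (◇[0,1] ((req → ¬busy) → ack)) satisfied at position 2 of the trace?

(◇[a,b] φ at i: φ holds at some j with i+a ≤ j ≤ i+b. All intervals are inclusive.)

Check ◇[0,1] ((req → ¬busy) → ack) at each j in [3,3]:
  j=3: holds (witness at 3)
Found at j=3 → formula holds.

Holds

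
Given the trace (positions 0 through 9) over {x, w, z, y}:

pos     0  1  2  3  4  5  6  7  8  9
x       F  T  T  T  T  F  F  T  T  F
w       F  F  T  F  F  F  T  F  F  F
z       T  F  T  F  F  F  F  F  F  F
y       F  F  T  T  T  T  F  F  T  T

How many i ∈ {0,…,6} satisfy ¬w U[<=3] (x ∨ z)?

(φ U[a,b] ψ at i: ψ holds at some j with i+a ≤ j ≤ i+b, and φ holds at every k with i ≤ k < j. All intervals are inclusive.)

5

Evaluate at each i in [0,6]:
  i=0: ✓ (rhs at j=0)
  i=1: ✓ (rhs at j=1)
  i=2: ✓ (rhs at j=2)
  i=3: ✓ (rhs at j=3)
  i=4: ✓ (rhs at j=4)
  i=5: ✗ (lhs fails at k=6 before rhs at j=7)
  i=6: ✗ (lhs fails at k=6 before rhs at j=7)
Positions where it holds: {0, 1, 2, 3, 4} → 5.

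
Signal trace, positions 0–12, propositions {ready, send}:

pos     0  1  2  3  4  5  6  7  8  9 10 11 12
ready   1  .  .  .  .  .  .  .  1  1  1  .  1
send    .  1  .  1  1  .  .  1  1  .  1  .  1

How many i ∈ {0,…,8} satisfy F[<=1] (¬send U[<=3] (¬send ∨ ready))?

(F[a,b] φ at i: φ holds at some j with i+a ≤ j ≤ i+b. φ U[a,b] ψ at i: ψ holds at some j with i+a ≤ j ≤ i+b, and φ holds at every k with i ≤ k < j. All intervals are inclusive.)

Evaluate at each i in [0,8]:
  i=0: ✓ (witness j=0)
  i=1: ✓ (witness j=2)
  i=2: ✓ (witness j=2)
  i=3: ✗ (none in [3,4])
  i=4: ✓ (witness j=5)
  i=5: ✓ (witness j=5)
  i=6: ✓ (witness j=6)
  i=7: ✓ (witness j=8)
  i=8: ✓ (witness j=8)
Positions where it holds: {0, 1, 2, 4, 5, 6, 7, 8} → 8.

8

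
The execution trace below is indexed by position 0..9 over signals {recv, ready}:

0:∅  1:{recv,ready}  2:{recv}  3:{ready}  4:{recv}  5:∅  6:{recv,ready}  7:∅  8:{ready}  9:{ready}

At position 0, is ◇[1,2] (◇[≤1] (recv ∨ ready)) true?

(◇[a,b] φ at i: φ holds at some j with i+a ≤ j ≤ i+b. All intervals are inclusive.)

Holds

Check ◇[≤1] (recv ∨ ready) at each j in [1,2]:
  j=1: holds (witness at 1)
  j=2: holds (witness at 2)
Found at j=1 → formula holds.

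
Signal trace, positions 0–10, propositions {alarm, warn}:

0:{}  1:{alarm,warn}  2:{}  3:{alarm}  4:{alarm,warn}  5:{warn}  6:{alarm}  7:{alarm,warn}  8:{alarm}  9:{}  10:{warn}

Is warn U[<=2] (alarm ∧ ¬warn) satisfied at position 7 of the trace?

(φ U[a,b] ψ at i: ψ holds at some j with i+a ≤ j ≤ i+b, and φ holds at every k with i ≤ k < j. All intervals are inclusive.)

Need some j in [7,9] with (alarm ∧ ¬warn), and warn at every k in [7,j-1].
  j=7: (alarm ∧ ¬warn) false.
  j=8: (alarm ∧ ¬warn) holds; warn holds at every k in [7,7] → satisfied.

Yes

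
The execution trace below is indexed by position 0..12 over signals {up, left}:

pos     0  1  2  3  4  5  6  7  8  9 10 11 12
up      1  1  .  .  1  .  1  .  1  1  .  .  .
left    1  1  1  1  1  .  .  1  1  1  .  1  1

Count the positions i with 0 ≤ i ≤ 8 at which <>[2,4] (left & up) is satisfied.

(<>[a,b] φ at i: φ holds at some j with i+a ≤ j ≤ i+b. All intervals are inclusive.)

7

Evaluate at each i in [0,8]:
  i=0: ✓ (witness j=4)
  i=1: ✓ (witness j=4)
  i=2: ✓ (witness j=4)
  i=3: ✗ (none in [5,7])
  i=4: ✓ (witness j=8)
  i=5: ✓ (witness j=8)
  i=6: ✓ (witness j=8)
  i=7: ✓ (witness j=9)
  i=8: ✗ (none in [10,12])
Positions where it holds: {0, 1, 2, 4, 5, 6, 7} → 7.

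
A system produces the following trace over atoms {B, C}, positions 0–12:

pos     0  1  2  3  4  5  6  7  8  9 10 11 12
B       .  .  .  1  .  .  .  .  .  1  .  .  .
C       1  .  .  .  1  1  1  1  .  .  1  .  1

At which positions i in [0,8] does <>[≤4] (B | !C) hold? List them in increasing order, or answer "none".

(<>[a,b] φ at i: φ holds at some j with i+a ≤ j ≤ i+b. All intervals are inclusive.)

0, 1, 2, 3, 4, 5, 6, 7, 8

Evaluate at each i in [0,8]:
  i=0: ✓ (witness j=1)
  i=1: ✓ (witness j=1)
  i=2: ✓ (witness j=2)
  i=3: ✓ (witness j=3)
  i=4: ✓ (witness j=8)
  i=5: ✓ (witness j=8)
  i=6: ✓ (witness j=8)
  i=7: ✓ (witness j=8)
  i=8: ✓ (witness j=8)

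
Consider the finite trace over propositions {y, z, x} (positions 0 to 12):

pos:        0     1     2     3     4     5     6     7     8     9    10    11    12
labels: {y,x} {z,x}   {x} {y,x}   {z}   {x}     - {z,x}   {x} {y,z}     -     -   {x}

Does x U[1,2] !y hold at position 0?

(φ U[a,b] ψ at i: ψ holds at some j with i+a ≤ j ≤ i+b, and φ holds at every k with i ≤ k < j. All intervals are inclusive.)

Need some j in [1,2] with !y, and x at every k in [0,j-1].
  j=1: !y holds; x holds at every k in [0,0] → satisfied.

Holds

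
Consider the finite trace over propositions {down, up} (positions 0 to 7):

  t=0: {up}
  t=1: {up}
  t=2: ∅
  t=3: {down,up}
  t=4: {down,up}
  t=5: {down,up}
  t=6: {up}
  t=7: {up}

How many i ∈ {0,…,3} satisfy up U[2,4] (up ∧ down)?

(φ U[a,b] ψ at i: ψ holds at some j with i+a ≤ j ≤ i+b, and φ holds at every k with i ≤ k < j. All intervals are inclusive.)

1

Evaluate at each i in [0,3]:
  i=0: ✗ (lhs fails at k=2 before rhs at j=3)
  i=1: ✗ (lhs fails at k=2 before rhs at j=3)
  i=2: ✗ (lhs fails at k=2 before rhs at j=4)
  i=3: ✓ (rhs at j=5; lhs holds on [3,4])
Positions where it holds: {3} → 1.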